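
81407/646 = 81407/646 = 126.02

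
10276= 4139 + 6137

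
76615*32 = 2451680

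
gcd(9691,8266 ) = 1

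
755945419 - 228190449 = 527754970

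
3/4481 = 3/4481  =  0.00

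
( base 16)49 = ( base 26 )2L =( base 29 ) 2f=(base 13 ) 58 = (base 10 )73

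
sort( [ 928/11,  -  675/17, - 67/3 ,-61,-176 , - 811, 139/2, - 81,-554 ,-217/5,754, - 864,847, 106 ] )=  [-864,  -  811, - 554, - 176, - 81, - 61,-217/5 , - 675/17,  -  67/3,139/2,928/11, 106, 754, 847]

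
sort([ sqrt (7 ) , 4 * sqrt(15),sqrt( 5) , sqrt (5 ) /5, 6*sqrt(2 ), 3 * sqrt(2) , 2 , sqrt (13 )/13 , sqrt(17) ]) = [sqrt( 13 )/13, sqrt( 5 ) /5, 2, sqrt(5),sqrt (7),sqrt( 17) , 3*sqrt(2 ) , 6*sqrt( 2 ), 4*sqrt( 15 )]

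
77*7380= 568260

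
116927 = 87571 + 29356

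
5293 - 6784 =- 1491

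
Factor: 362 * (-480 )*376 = -2^9*3^1* 5^1 * 47^1* 181^1= - 65333760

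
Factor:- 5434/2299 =  -  2^1 * 11^(  -  1)*13^1=- 26/11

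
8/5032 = 1/629 = 0.00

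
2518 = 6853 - 4335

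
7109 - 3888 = 3221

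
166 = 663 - 497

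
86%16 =6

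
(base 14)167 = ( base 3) 101122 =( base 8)437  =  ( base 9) 348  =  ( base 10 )287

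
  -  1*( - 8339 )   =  8339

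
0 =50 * 0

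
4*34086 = 136344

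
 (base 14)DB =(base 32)61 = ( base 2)11000001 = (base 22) 8H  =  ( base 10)193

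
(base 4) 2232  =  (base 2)10101110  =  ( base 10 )174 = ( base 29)60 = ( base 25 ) 6O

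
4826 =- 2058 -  - 6884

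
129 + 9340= 9469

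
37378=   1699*22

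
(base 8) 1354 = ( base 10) 748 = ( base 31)O4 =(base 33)MM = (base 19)217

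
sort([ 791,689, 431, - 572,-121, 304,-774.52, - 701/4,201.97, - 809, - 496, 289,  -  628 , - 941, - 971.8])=[-971.8,-941,-809, - 774.52, - 628,- 572,-496,-701/4, - 121,201.97,289,304,431, 689, 791]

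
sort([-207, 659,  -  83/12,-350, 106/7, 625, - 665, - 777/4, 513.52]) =[ - 665,-350,  -  207,- 777/4, - 83/12,106/7,  513.52,625, 659 ]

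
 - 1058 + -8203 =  - 9261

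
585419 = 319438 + 265981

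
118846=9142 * 13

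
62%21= 20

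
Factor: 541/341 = 11^( - 1)*31^(  -  1 )*541^1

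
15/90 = 1/6 = 0.17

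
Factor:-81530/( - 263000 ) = 2^( - 2) * 5^ (  -  2 )* 31^1 = 31/100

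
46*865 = 39790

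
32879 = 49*671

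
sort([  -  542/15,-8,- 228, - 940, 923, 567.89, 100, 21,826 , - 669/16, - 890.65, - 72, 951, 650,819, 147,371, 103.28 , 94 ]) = [ - 940, - 890.65, - 228 ,-72 , - 669/16, - 542/15, - 8,  21 , 94 , 100 , 103.28,147 , 371,567.89, 650, 819 , 826,923 , 951 ] 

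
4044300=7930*510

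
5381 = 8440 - 3059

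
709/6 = 709/6= 118.17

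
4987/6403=4987/6403 = 0.78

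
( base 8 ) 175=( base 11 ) 104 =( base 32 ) 3t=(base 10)125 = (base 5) 1000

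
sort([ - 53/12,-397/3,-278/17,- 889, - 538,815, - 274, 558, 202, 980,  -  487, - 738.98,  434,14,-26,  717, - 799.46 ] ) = [ - 889,  -  799.46, - 738.98, - 538, - 487, -274,-397/3,  -  26, - 278/17, - 53/12,14,202,434,558,717,815, 980]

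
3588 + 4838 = 8426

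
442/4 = 221/2 = 110.50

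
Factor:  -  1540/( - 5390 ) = 2^1*7^( - 1)= 2/7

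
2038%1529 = 509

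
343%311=32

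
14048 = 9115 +4933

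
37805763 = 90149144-52343381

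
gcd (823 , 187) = 1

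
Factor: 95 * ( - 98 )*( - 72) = 2^4* 3^2*5^1*7^2 *19^1= 670320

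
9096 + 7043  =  16139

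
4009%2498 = 1511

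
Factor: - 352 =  - 2^5*11^1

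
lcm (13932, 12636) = 543348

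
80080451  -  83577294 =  - 3496843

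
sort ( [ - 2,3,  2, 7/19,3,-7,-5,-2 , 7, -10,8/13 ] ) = [-10, -7,- 5, - 2,  -  2,7/19,  8/13,2 , 3,3, 7] 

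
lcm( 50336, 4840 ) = 251680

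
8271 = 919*9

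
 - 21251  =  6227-27478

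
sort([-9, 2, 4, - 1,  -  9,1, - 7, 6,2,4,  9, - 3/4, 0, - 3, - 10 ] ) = [-10, - 9,-9, - 7, - 3,-1,-3/4 , 0,1,2, 2, 4, 4, 6, 9] 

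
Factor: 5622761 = 5622761^1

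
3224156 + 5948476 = 9172632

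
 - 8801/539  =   - 8801/539 = - 16.33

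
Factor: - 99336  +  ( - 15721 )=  - 115057 = - 115057^1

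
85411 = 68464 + 16947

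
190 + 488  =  678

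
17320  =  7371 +9949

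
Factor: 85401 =3^3*3163^1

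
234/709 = 234/709=0.33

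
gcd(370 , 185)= 185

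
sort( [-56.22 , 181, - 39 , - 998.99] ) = [ - 998.99, - 56.22,- 39,  181]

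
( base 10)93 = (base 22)45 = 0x5D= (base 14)69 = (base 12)79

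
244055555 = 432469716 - 188414161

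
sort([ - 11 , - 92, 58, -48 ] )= [-92,-48, - 11,58 ]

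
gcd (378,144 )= 18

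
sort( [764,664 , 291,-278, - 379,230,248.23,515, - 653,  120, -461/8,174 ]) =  [ - 653,-379,-278,  -  461/8,120,174,230,248.23 , 291,515,664,764 ]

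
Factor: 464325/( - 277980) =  - 755/452= - 2^( - 2)*5^1*113^( - 1)*151^1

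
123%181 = 123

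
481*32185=15480985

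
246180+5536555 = 5782735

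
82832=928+81904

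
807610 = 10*80761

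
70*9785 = 684950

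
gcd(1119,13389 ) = 3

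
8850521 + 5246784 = 14097305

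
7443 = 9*827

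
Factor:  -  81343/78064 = - 2^(-4 ) * 7^( - 1 ) * 17^(-1)*41^ ( - 1)*81343^1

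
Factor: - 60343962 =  - 2^1 * 3^1*7^1*19^1 * 75619^1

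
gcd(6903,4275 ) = 9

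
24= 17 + 7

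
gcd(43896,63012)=708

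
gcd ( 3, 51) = 3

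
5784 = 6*964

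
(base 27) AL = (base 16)123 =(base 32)93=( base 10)291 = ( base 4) 10203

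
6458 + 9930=16388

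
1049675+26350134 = 27399809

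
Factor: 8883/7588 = 2^( - 2 ) * 3^3*47^1 *271^(-1 ) = 1269/1084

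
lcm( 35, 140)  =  140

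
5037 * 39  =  196443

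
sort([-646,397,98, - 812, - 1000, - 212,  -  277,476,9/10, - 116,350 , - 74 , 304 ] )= [ - 1000 ,  -  812, - 646,- 277,  -  212, - 116,  -  74,  9/10,  98,304,  350,  397, 476 ]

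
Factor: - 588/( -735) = 2^2 * 5^(  -  1)= 4/5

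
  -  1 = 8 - 9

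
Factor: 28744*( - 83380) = - 2^5*5^1 * 11^1*379^1*3593^1 =-2396674720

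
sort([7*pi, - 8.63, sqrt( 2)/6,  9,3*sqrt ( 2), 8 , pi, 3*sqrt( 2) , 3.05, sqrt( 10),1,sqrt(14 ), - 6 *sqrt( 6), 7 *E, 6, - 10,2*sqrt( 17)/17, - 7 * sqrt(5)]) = [ - 7*sqrt( 5), - 6 * sqrt(6), - 10, - 8.63,sqrt ( 2)/6, 2*sqrt(17 ) /17 , 1,3.05, pi,sqrt(10 ), sqrt(14), 3*sqrt( 2 ), 3*sqrt( 2), 6,8, 9,7*E, 7*pi]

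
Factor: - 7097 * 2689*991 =-18912078503=- 47^1*151^1 * 991^1*2689^1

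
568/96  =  5 + 11/12=5.92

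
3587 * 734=2632858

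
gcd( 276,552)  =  276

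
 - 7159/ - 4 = 7159/4=1789.75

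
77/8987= 7/817 = 0.01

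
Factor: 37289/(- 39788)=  - 761/812= - 2^(  -  2)*7^( - 1 )*29^(-1)*761^1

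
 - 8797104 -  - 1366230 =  - 7430874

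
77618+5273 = 82891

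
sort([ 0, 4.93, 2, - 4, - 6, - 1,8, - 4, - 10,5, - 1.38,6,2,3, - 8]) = [ - 10, - 8, - 6, - 4,-4, - 1.38 , - 1, 0,2,2, 3, 4.93, 5,6, 8 ] 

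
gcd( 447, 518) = 1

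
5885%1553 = 1226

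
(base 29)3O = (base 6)303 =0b1101111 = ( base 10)111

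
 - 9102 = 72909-82011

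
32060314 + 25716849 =57777163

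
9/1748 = 9/1748  =  0.01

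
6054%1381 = 530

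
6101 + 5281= 11382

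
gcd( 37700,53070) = 290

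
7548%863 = 644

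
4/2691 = 4/2691= 0.00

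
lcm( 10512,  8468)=304848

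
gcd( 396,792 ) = 396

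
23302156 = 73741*316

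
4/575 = 4/575 = 0.01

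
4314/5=862 + 4/5 = 862.80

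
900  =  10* 90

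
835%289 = 257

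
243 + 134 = 377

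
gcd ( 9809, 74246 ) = 1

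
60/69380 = 3/3469 = 0.00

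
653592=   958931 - 305339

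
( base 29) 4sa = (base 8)10132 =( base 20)A96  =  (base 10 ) 4186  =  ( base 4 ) 1001122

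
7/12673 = 7/12673 = 0.00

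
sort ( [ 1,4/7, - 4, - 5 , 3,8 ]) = [ - 5 , -4, 4/7, 1,3, 8 ] 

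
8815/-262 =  - 34 + 93/262 = -33.65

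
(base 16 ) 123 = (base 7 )564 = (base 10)291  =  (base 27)AL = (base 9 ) 353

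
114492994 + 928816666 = 1043309660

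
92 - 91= 1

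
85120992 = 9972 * 8536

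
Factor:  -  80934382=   -  2^1  *  17^1*2380423^1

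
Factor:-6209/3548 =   -  7/4 = -2^(-2) *7^1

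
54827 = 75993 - 21166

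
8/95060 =2/23765= 0.00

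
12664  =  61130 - 48466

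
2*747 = 1494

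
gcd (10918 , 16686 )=206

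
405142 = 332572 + 72570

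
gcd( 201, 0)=201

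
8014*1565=12541910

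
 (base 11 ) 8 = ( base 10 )8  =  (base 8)10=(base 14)8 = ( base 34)8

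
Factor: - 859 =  - 859^1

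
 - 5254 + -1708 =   -  6962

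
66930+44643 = 111573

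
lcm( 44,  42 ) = 924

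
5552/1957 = 5552/1957 = 2.84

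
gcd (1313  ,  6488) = 1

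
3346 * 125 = 418250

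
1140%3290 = 1140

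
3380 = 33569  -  30189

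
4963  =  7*709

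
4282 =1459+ 2823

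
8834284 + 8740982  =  17575266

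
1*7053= 7053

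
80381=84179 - 3798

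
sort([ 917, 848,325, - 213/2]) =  [-213/2,325, 848,917] 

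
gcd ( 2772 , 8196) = 12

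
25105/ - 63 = - 399 +32/63 = - 398.49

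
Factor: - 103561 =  - 103561^1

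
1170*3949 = 4620330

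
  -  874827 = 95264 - 970091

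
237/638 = 237/638= 0.37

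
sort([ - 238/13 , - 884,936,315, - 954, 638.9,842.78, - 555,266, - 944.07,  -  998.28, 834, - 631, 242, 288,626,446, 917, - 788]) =[ - 998.28, - 954, - 944.07, - 884, - 788, -631, - 555,  -  238/13,242,266,288, 315,446,  626,638.9,834,842.78,917,936 ] 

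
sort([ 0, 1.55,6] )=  [0,1.55, 6]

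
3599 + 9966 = 13565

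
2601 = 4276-1675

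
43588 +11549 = 55137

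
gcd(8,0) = 8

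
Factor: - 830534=  -  2^1* 107^1*3881^1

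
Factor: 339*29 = 9831 = 3^1 * 29^1*113^1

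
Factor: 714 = 2^1 * 3^1 *7^1*17^1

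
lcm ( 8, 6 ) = 24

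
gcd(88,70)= 2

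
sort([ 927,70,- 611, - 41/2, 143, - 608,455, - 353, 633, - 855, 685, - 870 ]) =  [ - 870, - 855, - 611 , - 608 , - 353,-41/2 , 70,143, 455,  633, 685,927]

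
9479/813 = 11+536/813 = 11.66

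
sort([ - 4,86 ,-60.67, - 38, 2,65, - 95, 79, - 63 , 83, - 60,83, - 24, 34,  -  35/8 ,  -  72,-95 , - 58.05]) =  [ - 95, - 95 , - 72 ,-63 ,-60.67,  -  60,-58.05 ,  -  38 ,-24,-35/8, - 4,2,34 , 65,79,83, 83, 86]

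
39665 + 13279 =52944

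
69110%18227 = 14429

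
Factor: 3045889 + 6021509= 9067398= 2^1*  3^1*  1511233^1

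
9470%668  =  118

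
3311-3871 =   -  560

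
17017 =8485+8532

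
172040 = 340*506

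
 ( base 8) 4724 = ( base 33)2A8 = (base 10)2516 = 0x9d4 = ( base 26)3IK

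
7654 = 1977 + 5677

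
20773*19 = 394687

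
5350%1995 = 1360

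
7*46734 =327138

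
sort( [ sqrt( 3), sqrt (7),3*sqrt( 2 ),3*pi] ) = [ sqrt( 3), sqrt(7),3*sqrt(2) , 3*pi]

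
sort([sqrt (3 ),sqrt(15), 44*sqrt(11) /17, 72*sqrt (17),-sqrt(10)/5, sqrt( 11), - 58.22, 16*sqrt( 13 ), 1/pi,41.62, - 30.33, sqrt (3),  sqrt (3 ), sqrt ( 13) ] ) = [ -58.22, - 30.33,-sqrt(10)/5, 1/pi,  sqrt( 3 ), sqrt(3 ),sqrt(3) , sqrt(11), sqrt(13), sqrt( 15),  44*sqrt( 11)/17, 41.62,16*sqrt ( 13 ), 72*sqrt(17 )]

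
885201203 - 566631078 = 318570125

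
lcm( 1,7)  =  7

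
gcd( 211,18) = 1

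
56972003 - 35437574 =21534429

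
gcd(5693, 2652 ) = 1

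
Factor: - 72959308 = - 2^2*17^1*1072931^1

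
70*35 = 2450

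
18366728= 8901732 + 9464996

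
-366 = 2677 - 3043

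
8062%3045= 1972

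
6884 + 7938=14822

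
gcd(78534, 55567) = 1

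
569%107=34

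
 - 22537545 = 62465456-85003001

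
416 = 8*52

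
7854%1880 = 334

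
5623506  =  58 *96957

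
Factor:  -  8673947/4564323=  - 3^(-3) * 37^1*169049^( - 1)* 234431^1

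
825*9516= 7850700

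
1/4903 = 1/4903 = 0.00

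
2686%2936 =2686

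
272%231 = 41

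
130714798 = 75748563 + 54966235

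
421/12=35+1/12 = 35.08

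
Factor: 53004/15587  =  2^2*3^1*7^1*11^( - 1)*13^(-1)*109^(-1 )* 631^1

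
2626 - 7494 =- 4868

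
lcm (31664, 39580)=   158320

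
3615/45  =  241/3 = 80.33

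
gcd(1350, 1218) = 6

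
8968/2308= 2242/577 = 3.89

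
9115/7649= 9115/7649 = 1.19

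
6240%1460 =400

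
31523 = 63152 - 31629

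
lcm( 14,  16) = 112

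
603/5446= 603/5446 =0.11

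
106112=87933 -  - 18179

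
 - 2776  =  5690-8466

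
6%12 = 6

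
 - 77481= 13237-90718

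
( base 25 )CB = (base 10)311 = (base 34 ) 95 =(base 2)100110111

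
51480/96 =2145/4 = 536.25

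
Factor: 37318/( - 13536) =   -  2^( - 4 )*3^( - 2) * 397^1 = - 397/144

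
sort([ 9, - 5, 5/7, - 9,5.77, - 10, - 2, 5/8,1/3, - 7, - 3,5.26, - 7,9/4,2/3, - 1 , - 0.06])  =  [ - 10, - 9, - 7,-7, - 5, - 3, - 2, - 1, - 0.06 , 1/3,5/8 , 2/3, 5/7,  9/4,5.26,5.77,9 ]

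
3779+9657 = 13436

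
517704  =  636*814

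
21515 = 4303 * 5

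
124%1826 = 124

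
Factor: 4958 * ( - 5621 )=  -  2^1*7^1*11^1*37^1*67^1*73^1 = -  27868918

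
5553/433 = 12 + 357/433 = 12.82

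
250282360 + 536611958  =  786894318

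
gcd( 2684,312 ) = 4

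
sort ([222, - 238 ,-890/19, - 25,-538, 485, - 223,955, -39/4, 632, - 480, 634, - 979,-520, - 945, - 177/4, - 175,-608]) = [ - 979, - 945, - 608,  -  538,  -  520, - 480  , - 238, - 223, - 175,- 890/19, - 177/4, - 25, - 39/4,  222,  485, 632,634,955 ] 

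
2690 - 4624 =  - 1934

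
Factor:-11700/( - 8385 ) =2^2 *3^1 * 5^1*43^ ( - 1) = 60/43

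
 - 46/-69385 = 46/69385  =  0.00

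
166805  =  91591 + 75214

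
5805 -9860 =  - 4055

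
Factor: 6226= 2^1 *11^1 * 283^1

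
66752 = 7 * 9536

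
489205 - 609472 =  - 120267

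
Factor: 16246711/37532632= 2^( - 3)*13^1*463^ ( - 1)*10133^ ( - 1 )*1249747^1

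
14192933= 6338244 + 7854689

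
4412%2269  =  2143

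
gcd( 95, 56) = 1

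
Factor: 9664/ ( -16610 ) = -2^5*5^( - 1)*11^( - 1) = -32/55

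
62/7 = 62/7 = 8.86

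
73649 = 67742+5907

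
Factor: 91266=2^1 * 3^1*7^1*41^1*53^1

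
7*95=665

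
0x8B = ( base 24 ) 5j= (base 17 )83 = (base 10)139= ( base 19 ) 76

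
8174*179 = 1463146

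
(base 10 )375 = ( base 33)BC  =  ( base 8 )567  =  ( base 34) B1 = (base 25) f0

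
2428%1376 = 1052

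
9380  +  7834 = 17214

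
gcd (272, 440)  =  8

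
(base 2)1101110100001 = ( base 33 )6gb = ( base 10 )7073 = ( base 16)1ba1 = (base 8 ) 15641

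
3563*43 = 153209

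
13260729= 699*18971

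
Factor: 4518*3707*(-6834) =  - 2^2*3^3*  11^1*17^1*67^1*251^1*337^1 = -114457376484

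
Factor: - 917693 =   -  7^1*31^1*  4229^1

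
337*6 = 2022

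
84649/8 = 84649/8= 10581.12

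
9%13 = 9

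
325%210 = 115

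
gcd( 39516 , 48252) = 12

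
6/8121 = 2/2707  =  0.00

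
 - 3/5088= - 1/1696=- 0.00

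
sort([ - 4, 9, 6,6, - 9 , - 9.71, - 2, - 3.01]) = [ - 9.71, - 9, - 4, - 3.01, - 2 , 6, 6,9 ]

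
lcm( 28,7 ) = 28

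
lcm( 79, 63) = 4977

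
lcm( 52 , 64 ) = 832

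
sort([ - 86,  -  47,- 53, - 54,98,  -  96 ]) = [-96,-86 , - 54,-53, - 47,98 ]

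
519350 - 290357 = 228993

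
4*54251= 217004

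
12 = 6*2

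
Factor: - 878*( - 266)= 233548 = 2^2*7^1 * 19^1 * 439^1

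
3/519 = 1/173 = 0.01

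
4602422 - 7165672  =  -2563250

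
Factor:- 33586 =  - 2^1*7^1*2399^1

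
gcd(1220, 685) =5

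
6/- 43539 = -1 + 14511/14513 = - 0.00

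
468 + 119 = 587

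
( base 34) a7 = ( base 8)533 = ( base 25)dm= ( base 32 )AR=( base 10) 347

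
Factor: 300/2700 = 1/9 = 3^( - 2 )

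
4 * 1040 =4160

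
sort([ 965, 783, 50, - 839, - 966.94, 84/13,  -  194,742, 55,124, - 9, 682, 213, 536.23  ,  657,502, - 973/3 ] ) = [ - 966.94, - 839 , - 973/3, - 194,-9, 84/13,50,55, 124, 213,502,536.23, 657,682,  742, 783,965] 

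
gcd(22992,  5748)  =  5748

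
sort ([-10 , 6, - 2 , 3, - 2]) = [-10, - 2 ,-2,3,6]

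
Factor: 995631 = 3^1*7^2*13^1*521^1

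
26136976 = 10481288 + 15655688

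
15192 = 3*5064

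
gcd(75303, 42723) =9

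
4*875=3500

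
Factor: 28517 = 28517^1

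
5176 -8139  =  -2963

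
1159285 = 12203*95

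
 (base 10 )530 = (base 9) 648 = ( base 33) G2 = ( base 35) F5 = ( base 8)1022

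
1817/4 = 1817/4 = 454.25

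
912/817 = 1 + 5/43 = 1.12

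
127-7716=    - 7589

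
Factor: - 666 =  - 2^1*3^2*37^1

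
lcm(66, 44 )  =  132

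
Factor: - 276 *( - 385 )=2^2 * 3^1 * 5^1*7^1*11^1*23^1  =  106260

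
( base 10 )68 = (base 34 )20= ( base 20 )38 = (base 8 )104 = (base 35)1x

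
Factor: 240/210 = 2^3 * 7^ ( - 1 ) = 8/7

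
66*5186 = 342276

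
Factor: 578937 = 3^1* 192979^1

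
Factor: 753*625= 3^1*5^4*251^1 = 470625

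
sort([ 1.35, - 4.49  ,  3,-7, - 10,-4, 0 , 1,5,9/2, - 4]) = [ - 10, - 7, -4.49,-4 ,-4,0,1,1.35,3 , 9/2 , 5 ] 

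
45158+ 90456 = 135614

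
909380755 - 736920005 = 172460750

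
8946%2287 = 2085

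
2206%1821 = 385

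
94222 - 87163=7059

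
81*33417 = 2706777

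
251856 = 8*31482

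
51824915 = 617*83995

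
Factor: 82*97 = 2^1*41^1* 97^1=7954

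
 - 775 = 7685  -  8460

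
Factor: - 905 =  - 5^1*181^1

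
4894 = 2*2447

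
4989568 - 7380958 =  - 2391390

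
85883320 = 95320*901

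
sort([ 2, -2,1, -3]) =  [-3, - 2,  1,2]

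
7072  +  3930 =11002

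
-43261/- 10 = 43261/10 = 4326.10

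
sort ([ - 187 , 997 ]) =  [ - 187, 997] 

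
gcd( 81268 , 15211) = 1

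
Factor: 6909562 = 2^1*11^1*127^1*2473^1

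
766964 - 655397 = 111567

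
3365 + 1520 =4885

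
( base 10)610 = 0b1001100010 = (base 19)1D2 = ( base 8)1142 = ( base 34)hw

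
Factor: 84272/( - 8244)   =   -2^2 *3^(-2)*23^1 = -92/9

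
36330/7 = 5190 = 5190.00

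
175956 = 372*473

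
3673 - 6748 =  - 3075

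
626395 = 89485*7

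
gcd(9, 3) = 3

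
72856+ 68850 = 141706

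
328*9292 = 3047776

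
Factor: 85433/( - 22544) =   -  2^ ( - 4)*37^1*1409^( - 1) * 2309^1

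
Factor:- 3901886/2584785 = -2^1*3^( - 1 )*5^(-1 )  *7^( - 1 )*103^ (-1 )*239^( - 1) *599^1 * 3257^1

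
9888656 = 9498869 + 389787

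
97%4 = 1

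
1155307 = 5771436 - 4616129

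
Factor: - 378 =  - 2^1*3^3*7^1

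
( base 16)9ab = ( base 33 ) 290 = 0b100110101011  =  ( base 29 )2RA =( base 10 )2475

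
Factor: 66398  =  2^1*33199^1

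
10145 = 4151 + 5994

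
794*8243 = 6544942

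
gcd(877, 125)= 1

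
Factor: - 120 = -2^3*3^1*5^1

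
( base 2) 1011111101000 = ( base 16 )17E8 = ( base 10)6120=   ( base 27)8ai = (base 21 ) DI9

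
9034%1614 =964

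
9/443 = 9/443 = 0.02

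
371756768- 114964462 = 256792306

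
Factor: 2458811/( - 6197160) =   -  2^( -3 )*3^( - 1)*5^( - 1)*41^1*43^( - 1)*1201^(-1)*59971^1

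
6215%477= 14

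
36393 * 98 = 3566514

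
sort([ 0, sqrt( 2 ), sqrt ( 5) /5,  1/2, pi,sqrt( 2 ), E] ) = [0, sqrt ( 5)/5,  1/2, sqrt( 2) , sqrt(2), E, pi]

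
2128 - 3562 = - 1434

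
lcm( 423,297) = 13959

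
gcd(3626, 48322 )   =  74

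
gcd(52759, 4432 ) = 1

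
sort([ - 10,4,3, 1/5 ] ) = [ - 10, 1/5,3,4 ]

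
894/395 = 2+104/395 = 2.26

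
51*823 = 41973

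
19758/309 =6586/103  =  63.94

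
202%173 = 29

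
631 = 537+94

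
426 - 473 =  - 47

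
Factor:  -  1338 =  - 2^1*3^1*223^1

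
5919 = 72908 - 66989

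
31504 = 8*3938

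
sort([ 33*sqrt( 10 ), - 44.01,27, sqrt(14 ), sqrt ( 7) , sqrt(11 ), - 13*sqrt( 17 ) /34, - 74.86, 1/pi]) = [ - 74.86 ,-44.01, - 13*sqrt (17 )/34, 1/pi,sqrt (7 ) , sqrt(11 ), sqrt(14 ),27,33*sqrt(10 ) ]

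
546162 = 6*91027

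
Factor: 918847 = 643^1*1429^1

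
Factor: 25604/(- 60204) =-37/87 =-3^(-1)*29^ ( - 1)*37^1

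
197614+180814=378428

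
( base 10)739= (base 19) 20h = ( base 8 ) 1343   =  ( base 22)1bd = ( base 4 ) 23203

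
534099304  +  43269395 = 577368699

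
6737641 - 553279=6184362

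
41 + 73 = 114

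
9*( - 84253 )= - 758277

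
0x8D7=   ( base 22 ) 4ej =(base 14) b79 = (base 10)2263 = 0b100011010111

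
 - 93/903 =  - 31/301 = - 0.10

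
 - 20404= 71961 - 92365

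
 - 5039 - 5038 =  -  10077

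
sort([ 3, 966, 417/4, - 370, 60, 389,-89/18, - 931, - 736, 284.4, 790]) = [ - 931,-736, - 370, - 89/18 , 3,60,417/4,  284.4, 389,790, 966 ]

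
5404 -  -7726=13130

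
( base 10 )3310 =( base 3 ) 11112121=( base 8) 6356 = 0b110011101110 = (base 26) 4N8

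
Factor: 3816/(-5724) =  - 2^1 * 3^( - 1)  =  -2/3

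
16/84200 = 2/10525 = 0.00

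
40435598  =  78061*518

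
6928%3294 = 340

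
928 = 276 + 652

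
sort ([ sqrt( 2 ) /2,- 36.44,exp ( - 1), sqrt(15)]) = [ - 36.44,exp( - 1), sqrt( 2 ) /2,sqrt ( 15 )]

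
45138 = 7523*6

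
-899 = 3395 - 4294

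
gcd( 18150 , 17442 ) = 6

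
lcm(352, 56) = 2464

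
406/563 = 406/563 =0.72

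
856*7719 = 6607464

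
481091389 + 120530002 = 601621391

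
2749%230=219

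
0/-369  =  0/1  =  -0.00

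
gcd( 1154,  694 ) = 2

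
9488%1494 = 524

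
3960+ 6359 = 10319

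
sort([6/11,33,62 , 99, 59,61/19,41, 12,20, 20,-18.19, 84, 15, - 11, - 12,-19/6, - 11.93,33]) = [ - 18.19, - 12, - 11.93, - 11, - 19/6, 6/11, 61/19 , 12, 15,20,20,33, 33, 41, 59, 62 , 84,99] 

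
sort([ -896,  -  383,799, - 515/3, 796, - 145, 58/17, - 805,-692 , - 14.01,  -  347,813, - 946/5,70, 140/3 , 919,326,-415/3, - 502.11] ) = [ - 896, -805, - 692, - 502.11,-383, - 347, - 946/5 ,-515/3, - 145 , - 415/3, - 14.01, 58/17,  140/3,  70 , 326,796 , 799, 813, 919]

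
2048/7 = 292  +  4/7 = 292.57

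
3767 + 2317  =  6084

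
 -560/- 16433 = 560/16433 = 0.03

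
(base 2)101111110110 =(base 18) 982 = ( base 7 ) 11633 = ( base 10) 3062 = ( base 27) 45b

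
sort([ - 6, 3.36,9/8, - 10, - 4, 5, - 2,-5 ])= [ - 10, - 6, - 5, - 4, - 2,  9/8,  3.36,  5 ]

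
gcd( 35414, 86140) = 2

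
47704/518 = 92+24/259=92.09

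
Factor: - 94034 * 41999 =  - 2^1*41999^1*47017^1 = - 3949333966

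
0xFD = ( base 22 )BB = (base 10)253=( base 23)b0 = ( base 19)D6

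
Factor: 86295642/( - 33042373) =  - 2^1 * 3^1 * 7^ ( - 1)*13^(-2)*17^(-1)*31^( - 1 ) * 53^( - 1)*59^1*317^1*769^1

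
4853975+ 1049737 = 5903712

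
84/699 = 28/233 = 0.12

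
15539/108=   143+95/108 = 143.88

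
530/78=265/39 = 6.79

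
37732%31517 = 6215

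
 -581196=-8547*68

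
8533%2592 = 757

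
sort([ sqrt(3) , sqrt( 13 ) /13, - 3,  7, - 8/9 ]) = [ - 3, - 8/9 , sqrt( 13)/13, sqrt( 3 ), 7]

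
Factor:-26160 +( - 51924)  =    -  78084 = -2^2*  3^4*241^1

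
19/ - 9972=-19/9972 = - 0.00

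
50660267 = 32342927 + 18317340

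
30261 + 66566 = 96827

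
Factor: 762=2^1*3^1*127^1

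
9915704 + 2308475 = 12224179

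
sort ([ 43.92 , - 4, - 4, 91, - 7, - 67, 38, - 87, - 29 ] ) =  [ - 87, - 67, - 29, - 7, - 4, - 4,  38, 43.92, 91]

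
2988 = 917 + 2071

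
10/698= 5/349 = 0.01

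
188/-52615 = -188/52615 = - 0.00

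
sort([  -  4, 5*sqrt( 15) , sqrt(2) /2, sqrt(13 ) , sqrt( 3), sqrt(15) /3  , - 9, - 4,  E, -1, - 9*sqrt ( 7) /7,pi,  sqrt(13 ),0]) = [  -  9, -4, - 4, - 9*sqrt(7) /7, - 1,0, sqrt( 2)/2, sqrt ( 15) /3, sqrt(3),E  ,  pi,sqrt(13) , sqrt(13),  5*sqrt(15) ] 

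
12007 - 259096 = - 247089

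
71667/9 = 7963 = 7963.00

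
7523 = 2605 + 4918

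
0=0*79993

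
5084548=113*44996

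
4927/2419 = 2 + 89/2419 = 2.04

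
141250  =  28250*5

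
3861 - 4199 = -338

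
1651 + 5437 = 7088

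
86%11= 9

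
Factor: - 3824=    - 2^4*239^1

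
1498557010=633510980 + 865046030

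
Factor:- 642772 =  - 2^2*13^1*47^1*263^1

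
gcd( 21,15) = 3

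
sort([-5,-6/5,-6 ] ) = [-6,-5,-6/5 ] 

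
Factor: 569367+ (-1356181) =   -  786814 =- 2^1 * 7^1*43^1* 1307^1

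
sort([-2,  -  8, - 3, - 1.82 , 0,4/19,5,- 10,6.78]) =[ - 10, - 8 ,-3  , - 2,  -  1.82,  0, 4/19, 5,6.78 ]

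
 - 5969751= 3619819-9589570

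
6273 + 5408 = 11681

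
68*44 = 2992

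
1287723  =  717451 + 570272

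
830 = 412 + 418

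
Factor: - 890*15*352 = -4699200 = - 2^6*3^1*5^2*11^1*89^1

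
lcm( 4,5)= 20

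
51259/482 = 51259/482 = 106.35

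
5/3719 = 5/3719=0.00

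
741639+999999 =1741638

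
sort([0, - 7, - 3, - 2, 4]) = [ - 7, - 3,-2, 0, 4]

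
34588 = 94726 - 60138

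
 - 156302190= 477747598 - 634049788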